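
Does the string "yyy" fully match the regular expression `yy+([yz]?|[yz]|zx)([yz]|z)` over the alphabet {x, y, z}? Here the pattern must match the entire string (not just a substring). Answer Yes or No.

Yes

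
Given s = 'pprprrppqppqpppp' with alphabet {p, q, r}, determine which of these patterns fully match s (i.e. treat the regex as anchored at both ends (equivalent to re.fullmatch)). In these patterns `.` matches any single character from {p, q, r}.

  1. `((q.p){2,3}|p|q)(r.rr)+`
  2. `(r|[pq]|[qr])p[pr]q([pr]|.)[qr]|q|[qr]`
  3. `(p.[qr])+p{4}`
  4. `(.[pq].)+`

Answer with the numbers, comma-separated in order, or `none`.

3

1 → no match — must end with 'rr'
2 → no match
3 → match
4 → no match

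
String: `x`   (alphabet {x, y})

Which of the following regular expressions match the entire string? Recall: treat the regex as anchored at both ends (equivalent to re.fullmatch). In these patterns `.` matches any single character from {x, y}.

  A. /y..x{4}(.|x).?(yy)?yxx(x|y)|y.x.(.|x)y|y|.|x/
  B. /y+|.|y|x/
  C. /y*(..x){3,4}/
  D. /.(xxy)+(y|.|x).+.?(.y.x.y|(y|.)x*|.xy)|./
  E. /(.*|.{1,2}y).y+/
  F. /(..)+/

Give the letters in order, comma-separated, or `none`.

A → match
B → match
C → no match
D → match
E → no match — must end with `y`
F → no match

A, B, D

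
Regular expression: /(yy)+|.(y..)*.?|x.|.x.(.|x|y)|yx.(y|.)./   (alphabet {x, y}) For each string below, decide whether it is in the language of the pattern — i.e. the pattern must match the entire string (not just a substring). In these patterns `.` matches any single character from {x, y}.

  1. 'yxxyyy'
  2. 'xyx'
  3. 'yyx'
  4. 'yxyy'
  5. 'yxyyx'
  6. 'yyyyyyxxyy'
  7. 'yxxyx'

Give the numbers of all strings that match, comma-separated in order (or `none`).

1 → no match
2 → no match
3 → no match
4 → match
5 → match
6 → no match
7 → match

4, 5, 7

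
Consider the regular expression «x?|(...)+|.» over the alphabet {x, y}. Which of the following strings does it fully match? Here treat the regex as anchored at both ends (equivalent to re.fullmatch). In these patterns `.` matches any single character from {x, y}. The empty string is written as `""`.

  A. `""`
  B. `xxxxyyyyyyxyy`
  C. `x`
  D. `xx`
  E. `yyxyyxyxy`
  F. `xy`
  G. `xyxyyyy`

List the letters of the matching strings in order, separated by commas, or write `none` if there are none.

A, C, E

A → match
B → no match
C → match
D → no match
E → match
F → no match
G → no match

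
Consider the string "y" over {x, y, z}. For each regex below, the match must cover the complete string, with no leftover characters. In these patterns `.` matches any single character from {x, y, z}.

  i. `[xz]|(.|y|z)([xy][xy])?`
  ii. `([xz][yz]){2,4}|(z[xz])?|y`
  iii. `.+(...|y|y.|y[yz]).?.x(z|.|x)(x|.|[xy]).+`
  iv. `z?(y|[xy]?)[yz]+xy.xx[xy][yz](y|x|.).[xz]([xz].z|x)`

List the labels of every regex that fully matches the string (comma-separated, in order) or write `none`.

i → match
ii → match
iii → no match
iv → no match

i, ii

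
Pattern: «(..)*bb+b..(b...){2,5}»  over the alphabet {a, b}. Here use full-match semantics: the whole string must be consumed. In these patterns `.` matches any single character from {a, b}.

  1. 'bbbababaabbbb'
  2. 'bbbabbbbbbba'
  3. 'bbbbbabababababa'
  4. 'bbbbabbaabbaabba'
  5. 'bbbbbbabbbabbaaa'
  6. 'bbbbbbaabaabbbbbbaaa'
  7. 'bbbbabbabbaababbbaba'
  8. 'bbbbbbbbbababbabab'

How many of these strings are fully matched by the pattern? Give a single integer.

1 → no match
2 → no match
3 → no match
4 → no match
5 → match
6 → match
7 → no match
8 → no match
Total matched: 2

2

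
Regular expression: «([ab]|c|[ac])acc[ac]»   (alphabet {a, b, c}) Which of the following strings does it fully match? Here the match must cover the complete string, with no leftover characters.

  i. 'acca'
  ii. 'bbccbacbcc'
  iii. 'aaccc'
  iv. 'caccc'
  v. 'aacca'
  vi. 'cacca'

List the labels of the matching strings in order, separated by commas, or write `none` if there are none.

i. 'acca' → no match
ii. 'bbccbacbcc' → no match
iii. 'aaccc' → match
iv. 'caccc' → match
v. 'aacca' → match
vi. 'cacca' → match

iii, iv, v, vi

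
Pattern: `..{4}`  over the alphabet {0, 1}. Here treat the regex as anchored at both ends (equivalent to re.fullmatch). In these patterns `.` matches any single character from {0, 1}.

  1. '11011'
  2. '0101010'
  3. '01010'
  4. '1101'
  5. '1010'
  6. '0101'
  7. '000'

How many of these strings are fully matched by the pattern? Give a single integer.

1. '11011' → match
2. '0101010' → no match
3. '01010' → match
4. '1101' → no match
5. '1010' → no match
6. '0101' → no match
7. '000' → no match
Total matched: 2

2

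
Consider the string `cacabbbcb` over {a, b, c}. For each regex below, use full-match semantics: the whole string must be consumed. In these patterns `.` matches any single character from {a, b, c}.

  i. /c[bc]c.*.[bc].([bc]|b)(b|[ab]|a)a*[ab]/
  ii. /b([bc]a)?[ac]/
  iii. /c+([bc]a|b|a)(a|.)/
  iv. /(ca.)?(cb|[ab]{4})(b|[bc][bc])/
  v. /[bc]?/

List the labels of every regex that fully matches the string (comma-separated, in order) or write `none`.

iv

i → no match
ii → no match — must start with `b`
iii → no match
iv → match
v → no match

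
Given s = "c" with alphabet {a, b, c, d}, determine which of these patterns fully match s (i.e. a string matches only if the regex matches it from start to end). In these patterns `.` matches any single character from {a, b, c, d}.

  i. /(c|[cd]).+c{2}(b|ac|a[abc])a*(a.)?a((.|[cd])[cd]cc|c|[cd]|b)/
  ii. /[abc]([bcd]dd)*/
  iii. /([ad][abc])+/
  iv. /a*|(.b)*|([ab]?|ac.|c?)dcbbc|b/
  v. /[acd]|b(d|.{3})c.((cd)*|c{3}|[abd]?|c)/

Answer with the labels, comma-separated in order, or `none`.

ii, v

i → no match
ii → match
iii → no match
iv → no match
v → match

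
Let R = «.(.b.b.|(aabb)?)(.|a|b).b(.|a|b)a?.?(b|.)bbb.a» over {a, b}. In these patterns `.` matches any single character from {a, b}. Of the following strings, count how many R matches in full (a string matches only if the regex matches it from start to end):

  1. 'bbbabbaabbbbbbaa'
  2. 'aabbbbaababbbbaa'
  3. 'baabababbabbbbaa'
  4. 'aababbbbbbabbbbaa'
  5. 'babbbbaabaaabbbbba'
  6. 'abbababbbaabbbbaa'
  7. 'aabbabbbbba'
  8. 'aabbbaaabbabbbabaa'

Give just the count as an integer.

1 → match
2 → match
3 → no match
4 → match
5 → match
6 → match
7 → match
8 → no match
Total matched: 6

6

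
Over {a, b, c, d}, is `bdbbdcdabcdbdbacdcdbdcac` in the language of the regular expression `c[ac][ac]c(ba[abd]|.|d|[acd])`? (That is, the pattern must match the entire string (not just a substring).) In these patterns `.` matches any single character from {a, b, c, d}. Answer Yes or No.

Every match must start with `c`, but `bdbbdcdabcdbdbacdcdbdcac` does not.

No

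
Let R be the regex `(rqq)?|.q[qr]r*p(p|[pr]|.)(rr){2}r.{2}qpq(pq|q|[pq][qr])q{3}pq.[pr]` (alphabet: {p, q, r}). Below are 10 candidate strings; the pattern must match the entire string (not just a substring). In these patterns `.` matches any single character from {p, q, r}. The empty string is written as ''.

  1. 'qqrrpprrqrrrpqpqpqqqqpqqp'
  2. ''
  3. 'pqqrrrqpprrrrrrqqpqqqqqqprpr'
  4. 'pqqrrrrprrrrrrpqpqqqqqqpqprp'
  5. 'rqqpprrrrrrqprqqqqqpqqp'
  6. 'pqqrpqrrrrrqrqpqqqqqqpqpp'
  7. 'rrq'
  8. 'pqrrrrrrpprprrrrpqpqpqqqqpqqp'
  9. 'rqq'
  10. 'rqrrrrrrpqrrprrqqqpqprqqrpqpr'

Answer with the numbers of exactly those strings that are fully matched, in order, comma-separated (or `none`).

2, 6, 9

1 → no match
2 → match
3 → no match
4 → no match
5 → no match
6 → match
7 → no match
8 → no match
9 → match
10 → no match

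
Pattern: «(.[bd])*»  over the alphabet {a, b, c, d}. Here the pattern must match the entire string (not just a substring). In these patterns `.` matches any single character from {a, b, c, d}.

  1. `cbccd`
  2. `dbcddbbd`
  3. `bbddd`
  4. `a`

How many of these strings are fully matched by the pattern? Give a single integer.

1. `cbccd` → no match
2. `dbcddbbd` → match
3. `bbddd` → no match
4. `a` → no match
Total matched: 1

1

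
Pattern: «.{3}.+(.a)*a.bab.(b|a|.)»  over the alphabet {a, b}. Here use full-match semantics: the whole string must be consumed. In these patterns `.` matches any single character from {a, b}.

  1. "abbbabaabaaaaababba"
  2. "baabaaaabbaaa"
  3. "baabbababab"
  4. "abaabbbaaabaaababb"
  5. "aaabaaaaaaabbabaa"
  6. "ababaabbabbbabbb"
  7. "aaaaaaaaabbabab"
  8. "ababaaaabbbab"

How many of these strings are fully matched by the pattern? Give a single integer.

1 → match
2 → no match
3 → no match
4 → no match
5 → match
6 → no match
7 → match
8 → no match
Total matched: 3

3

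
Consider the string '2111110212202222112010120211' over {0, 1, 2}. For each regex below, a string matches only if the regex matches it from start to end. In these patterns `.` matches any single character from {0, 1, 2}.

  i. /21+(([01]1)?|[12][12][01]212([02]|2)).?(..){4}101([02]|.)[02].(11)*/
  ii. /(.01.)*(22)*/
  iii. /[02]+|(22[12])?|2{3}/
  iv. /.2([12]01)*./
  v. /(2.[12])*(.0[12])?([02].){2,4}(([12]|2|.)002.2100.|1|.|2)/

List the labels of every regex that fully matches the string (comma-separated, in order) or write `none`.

i → match
ii → no match
iii → no match
iv → no match
v → no match

i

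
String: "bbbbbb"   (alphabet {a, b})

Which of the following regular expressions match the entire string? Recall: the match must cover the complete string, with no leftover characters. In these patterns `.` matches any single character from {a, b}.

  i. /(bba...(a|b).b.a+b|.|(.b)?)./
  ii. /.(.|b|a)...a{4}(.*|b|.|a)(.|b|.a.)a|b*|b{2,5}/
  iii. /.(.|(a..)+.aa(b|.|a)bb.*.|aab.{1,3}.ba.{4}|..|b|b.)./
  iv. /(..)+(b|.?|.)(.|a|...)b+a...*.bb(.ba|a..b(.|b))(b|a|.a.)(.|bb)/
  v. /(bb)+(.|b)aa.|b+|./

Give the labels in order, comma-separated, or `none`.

ii, v

i → no match
ii → match
iii → no match
iv → no match
v → match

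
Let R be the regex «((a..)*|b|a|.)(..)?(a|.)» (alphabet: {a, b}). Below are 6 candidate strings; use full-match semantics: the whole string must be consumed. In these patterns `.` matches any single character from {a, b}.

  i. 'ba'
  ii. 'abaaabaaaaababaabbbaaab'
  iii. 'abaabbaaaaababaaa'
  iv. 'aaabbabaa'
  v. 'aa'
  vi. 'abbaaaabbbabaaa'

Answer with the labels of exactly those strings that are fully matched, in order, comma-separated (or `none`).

i → match
ii → no match
iii → no match
iv → no match
v → match
vi → no match

i, v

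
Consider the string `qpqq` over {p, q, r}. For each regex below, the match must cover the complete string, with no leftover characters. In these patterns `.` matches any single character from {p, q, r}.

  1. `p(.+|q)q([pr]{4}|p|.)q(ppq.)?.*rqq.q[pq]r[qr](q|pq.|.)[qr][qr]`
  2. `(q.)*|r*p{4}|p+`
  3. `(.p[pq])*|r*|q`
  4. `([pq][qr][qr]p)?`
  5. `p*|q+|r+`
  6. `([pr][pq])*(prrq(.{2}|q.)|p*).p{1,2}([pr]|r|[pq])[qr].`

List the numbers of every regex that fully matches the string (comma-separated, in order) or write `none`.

1 → no match — must start with `p`
2 → match
3 → no match
4 → no match
5 → no match
6 → no match

2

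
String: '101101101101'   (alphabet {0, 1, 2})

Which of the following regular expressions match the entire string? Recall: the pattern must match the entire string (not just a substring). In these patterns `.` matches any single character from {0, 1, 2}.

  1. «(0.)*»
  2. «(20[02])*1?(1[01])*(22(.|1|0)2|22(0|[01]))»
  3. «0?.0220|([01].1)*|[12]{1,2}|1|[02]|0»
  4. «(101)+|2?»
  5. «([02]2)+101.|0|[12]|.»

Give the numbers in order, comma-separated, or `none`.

3, 4

1 → no match
2 → no match
3 → match
4 → match
5 → no match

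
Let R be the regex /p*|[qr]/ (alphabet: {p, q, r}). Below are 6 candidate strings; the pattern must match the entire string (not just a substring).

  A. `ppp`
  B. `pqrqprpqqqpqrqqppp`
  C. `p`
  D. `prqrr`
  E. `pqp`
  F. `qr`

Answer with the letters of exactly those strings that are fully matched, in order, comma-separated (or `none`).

A, C

A → match
B → no match
C → match
D → no match
E → no match
F → no match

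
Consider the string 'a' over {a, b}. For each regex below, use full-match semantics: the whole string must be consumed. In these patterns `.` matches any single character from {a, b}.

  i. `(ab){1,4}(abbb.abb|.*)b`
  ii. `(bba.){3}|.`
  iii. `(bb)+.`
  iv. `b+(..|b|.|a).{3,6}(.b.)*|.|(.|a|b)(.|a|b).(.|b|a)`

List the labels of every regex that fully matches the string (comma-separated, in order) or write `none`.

i → no match — must start with 'ab'
ii → match
iii → no match — must start with 'bb'
iv → match

ii, iv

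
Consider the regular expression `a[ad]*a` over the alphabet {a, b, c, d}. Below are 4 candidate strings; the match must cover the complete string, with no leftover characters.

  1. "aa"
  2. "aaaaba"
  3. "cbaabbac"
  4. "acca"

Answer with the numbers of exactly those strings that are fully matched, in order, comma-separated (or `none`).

1 → match
2 → no match
3 → no match — must start with "a"
4 → no match

1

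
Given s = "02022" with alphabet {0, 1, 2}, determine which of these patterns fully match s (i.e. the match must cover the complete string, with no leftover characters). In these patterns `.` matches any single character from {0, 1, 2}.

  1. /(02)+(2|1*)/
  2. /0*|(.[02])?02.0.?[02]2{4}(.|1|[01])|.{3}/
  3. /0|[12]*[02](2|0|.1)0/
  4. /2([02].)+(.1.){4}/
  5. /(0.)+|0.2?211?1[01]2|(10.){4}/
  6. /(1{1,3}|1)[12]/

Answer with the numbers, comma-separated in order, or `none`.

1

1 → match
2 → no match
3 → no match — must end with "0"
4 → no match — must start with "2"
5 → no match
6 → no match — must start with "1"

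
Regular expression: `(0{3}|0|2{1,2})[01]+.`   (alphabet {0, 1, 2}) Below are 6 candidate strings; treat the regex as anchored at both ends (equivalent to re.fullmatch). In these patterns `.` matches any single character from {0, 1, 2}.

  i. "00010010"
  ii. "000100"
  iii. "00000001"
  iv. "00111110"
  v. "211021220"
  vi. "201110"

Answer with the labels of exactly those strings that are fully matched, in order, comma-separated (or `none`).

i, ii, iii, iv, vi

i → match
ii → match
iii → match
iv → match
v → no match
vi → match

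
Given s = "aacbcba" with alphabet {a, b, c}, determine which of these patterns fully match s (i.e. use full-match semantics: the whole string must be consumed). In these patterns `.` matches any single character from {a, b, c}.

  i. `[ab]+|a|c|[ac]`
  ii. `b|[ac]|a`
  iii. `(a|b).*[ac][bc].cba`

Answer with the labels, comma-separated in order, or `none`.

iii

i → no match
ii → no match
iii → match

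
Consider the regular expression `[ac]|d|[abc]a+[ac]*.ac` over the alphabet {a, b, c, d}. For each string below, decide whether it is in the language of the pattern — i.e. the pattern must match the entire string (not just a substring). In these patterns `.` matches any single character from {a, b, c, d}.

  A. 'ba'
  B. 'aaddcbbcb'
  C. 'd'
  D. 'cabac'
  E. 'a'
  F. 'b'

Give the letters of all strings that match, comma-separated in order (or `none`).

A → no match
B → no match
C → match
D → match
E → match
F → no match

C, D, E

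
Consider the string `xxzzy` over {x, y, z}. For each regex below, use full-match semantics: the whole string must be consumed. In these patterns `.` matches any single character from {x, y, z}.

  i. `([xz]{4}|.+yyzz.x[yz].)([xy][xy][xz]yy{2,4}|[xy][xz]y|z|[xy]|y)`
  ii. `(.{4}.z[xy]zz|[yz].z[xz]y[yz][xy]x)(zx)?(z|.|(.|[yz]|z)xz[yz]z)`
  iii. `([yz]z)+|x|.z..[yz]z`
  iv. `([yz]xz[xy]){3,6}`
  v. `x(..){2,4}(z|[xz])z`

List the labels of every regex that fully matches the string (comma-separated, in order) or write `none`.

i → match
ii → no match
iii → no match
iv → no match
v → no match — must end with `z`

i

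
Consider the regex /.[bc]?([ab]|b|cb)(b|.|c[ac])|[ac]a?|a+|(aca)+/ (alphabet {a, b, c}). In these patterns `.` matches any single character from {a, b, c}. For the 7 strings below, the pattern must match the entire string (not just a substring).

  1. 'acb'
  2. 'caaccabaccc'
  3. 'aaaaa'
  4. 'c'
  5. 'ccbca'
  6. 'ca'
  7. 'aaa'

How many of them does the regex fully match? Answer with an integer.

1 → no match
2 → no match
3 → match
4 → match
5 → match
6 → match
7 → match
Total matched: 5

5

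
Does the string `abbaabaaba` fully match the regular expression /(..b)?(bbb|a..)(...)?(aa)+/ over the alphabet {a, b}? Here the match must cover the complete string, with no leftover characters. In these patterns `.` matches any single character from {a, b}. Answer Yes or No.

No

Every match must end with `aa`, but `abbaabaaba` does not.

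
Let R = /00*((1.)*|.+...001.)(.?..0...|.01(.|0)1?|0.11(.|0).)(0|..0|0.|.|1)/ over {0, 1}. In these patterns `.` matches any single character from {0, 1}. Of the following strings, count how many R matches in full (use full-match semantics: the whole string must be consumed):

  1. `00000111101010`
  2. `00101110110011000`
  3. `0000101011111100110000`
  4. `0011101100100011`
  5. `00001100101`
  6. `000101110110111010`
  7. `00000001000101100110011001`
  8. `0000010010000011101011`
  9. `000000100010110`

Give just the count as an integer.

9

1 → match
2 → match
3 → match
4 → match
5 → match
6 → match
7 → match
8 → match
9 → match
Total matched: 9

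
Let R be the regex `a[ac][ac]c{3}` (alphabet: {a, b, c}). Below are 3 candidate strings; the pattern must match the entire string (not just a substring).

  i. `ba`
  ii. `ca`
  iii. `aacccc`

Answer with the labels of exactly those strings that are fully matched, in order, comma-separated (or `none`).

i → no match — must start with `a`
ii → no match — must start with `a`
iii → match

iii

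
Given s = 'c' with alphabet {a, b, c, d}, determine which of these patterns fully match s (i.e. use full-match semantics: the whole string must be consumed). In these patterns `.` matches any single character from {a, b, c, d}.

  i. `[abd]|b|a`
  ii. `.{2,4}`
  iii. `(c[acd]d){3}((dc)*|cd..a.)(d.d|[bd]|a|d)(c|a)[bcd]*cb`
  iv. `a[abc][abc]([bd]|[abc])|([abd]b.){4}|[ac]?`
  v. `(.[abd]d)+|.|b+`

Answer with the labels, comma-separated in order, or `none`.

iv, v

i → no match
ii → no match
iii → no match — must end with 'cb'
iv → match
v → match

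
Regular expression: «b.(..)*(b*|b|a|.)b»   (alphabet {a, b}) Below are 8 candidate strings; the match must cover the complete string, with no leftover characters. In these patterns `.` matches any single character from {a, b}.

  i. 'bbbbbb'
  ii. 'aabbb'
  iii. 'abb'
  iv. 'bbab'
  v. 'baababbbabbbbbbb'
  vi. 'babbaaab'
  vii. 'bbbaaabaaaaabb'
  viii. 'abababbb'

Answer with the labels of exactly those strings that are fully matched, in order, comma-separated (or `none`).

i → match
ii → no match — must start with 'b'
iii → no match — must start with 'b'
iv → match
v → match
vi → match
vii → match
viii → no match — must start with 'b'

i, iv, v, vi, vii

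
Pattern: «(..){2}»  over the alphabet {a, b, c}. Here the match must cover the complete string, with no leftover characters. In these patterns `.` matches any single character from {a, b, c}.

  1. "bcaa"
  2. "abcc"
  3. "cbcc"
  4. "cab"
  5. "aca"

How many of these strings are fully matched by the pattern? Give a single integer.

3

1 → match
2 → match
3 → match
4 → no match
5 → no match
Total matched: 3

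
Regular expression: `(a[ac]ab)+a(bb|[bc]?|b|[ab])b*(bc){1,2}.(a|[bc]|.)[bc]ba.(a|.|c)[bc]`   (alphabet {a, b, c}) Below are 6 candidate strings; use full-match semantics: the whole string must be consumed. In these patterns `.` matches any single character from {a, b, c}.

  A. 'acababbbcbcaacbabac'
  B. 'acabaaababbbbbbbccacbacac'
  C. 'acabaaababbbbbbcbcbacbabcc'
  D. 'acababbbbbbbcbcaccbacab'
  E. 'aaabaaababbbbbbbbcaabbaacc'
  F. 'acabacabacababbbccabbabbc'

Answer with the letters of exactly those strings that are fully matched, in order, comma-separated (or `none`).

A, B, C, D, E, F

A → match
B → match
C → match
D → match
E → match
F → match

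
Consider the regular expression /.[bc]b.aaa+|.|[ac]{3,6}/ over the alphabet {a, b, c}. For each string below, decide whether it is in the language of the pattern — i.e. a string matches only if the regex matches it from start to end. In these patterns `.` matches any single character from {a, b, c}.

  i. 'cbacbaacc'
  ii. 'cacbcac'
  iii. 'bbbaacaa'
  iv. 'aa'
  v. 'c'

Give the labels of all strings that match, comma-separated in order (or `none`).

v

i. 'cbacbaacc' → no match
ii. 'cacbcac' → no match
iii. 'bbbaacaa' → no match
iv. 'aa' → no match
v. 'c' → match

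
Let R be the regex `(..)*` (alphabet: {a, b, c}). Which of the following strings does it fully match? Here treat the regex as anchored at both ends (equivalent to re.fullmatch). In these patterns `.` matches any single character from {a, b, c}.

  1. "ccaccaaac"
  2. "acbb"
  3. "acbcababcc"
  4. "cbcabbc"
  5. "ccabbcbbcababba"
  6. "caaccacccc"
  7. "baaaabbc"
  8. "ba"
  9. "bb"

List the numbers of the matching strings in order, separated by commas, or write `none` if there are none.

2, 3, 6, 7, 8, 9

1 → no match
2 → match
3 → match
4 → no match
5 → no match
6 → match
7 → match
8 → match
9 → match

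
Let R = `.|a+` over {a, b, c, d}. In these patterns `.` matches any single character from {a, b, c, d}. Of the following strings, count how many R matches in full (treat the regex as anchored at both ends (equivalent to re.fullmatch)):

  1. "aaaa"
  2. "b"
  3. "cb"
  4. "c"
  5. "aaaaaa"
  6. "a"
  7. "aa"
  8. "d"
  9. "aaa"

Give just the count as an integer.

1 → match
2 → match
3 → no match
4 → match
5 → match
6 → match
7 → match
8 → match
9 → match
Total matched: 8

8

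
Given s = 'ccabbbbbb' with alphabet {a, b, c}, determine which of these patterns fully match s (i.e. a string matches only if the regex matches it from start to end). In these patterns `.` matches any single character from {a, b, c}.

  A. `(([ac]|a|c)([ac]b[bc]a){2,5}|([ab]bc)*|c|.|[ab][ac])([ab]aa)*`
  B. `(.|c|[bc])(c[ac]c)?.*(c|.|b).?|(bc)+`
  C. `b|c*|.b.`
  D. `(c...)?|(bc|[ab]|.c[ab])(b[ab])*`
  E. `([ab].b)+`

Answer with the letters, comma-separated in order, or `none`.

B, D

A → no match
B → match
C → no match
D → match
E → no match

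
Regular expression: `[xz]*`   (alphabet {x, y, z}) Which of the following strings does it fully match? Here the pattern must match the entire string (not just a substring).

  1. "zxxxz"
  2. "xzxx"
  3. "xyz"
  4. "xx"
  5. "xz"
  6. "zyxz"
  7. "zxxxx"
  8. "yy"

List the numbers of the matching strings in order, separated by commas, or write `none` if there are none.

1. "zxxxz" → match
2. "xzxx" → match
3. "xyz" → no match
4. "xx" → match
5. "xz" → match
6. "zyxz" → no match
7. "zxxxx" → match
8. "yy" → no match

1, 2, 4, 5, 7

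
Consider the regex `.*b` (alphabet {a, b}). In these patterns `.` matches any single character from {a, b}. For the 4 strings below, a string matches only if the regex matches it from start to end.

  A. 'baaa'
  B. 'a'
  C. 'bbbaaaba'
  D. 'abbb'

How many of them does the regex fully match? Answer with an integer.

1

A → no match — must end with 'b'
B → no match — must end with 'b'
C → no match — must end with 'b'
D → match
Total matched: 1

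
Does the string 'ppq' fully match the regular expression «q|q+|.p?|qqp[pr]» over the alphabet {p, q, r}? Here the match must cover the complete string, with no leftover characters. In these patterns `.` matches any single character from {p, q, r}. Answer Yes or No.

No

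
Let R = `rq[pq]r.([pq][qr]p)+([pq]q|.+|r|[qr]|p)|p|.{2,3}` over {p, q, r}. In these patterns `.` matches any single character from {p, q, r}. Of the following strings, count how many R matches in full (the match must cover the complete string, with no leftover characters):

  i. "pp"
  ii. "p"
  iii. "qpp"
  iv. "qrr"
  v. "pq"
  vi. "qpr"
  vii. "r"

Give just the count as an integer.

i. "pp" → match
ii. "p" → match
iii. "qpp" → match
iv. "qrr" → match
v. "pq" → match
vi. "qpr" → match
vii. "r" → no match
Total matched: 6

6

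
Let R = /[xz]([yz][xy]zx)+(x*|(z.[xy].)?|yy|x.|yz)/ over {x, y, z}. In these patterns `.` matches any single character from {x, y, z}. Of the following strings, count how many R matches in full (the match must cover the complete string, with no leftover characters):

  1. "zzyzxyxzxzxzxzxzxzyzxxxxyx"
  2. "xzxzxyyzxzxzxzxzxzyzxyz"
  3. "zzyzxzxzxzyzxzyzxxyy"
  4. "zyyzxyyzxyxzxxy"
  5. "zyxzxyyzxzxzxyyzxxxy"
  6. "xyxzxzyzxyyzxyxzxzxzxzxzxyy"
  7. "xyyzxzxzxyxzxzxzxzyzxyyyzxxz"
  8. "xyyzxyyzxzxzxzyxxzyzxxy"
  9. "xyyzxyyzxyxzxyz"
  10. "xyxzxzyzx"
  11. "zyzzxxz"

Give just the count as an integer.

5

1 → no match
2 → match
3 → no match
4 → match
5 → no match
6 → match
7 → no match
8 → no match
9 → match
10. "xyxzxzyzx" → match
11. "zyzzxxz" → no match
Total matched: 5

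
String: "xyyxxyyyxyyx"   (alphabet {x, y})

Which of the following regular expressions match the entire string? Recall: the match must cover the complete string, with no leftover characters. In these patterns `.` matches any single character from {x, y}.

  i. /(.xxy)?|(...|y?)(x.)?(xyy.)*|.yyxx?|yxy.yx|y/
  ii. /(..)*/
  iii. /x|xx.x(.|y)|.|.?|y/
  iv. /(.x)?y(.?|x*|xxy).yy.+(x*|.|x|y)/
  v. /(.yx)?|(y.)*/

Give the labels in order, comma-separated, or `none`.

i → match
ii → match
iii → no match
iv → no match
v → no match

i, ii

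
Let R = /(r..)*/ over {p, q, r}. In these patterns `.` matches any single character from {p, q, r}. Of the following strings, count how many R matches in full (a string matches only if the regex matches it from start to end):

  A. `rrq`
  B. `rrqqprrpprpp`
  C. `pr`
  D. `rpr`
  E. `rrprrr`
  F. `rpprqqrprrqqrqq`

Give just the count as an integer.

4

A → match
B → no match
C → no match
D → match
E → match
F → match
Total matched: 4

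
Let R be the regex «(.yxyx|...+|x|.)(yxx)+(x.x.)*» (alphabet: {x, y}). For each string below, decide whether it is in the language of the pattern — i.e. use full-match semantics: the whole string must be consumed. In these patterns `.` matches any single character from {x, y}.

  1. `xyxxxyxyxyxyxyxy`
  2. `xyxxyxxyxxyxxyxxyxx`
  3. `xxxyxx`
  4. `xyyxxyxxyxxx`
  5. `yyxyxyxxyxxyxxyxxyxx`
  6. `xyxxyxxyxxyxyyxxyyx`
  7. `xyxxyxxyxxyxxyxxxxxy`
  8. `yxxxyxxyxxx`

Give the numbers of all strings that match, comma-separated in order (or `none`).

1, 2, 3, 5, 7

1 → match
2 → match
3 → match
4 → no match
5 → match
6 → no match
7 → match
8 → no match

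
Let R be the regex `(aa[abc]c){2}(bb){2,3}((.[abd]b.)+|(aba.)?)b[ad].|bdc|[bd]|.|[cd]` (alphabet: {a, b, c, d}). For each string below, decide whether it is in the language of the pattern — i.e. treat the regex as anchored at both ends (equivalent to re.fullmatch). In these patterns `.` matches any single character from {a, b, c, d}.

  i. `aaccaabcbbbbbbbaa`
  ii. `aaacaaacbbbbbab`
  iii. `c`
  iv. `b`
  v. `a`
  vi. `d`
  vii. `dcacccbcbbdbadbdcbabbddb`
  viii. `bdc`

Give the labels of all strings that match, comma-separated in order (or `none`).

i → match
ii → match
iii → match
iv → match
v → match
vi → match
vii → no match
viii → match

i, ii, iii, iv, v, vi, viii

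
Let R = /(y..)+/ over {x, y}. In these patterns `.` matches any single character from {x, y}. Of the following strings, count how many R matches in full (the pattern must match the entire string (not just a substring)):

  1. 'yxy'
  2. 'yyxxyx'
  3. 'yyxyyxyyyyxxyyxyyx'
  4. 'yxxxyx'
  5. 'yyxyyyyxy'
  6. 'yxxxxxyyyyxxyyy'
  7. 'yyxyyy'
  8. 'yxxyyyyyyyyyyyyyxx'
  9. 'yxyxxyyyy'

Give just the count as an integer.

5

1 → match
2 → no match
3 → match
4 → no match
5 → match
6 → no match
7 → match
8 → match
9 → no match
Total matched: 5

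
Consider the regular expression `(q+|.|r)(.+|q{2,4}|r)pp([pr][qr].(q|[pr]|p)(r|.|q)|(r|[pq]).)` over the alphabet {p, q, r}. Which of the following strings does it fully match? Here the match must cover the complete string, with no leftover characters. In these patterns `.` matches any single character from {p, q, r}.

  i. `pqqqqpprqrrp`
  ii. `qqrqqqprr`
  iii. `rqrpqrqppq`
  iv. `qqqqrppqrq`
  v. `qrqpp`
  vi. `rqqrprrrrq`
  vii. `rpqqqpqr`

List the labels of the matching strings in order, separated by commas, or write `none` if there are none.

i

i. `pqqqqpprqrrp` → match
ii. `qqrqqqprr` → no match
iii. `rqrpqrqppq` → no match
iv. `qqqqrppqrq` → no match
v. `qrqpp` → no match
vi. `rqqrprrrrq` → no match
vii. `rpqqqpqr` → no match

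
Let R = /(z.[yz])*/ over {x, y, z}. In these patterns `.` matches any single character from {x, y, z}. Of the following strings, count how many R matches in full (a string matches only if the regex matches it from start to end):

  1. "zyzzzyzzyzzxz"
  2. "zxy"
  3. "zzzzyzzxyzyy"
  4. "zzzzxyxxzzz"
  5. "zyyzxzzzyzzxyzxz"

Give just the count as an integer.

1 → no match
2. "zxy" → match
3. "zzzzyzzxyzyy" → match
4. "zzzzxyxxzzz" → no match
5 → no match
Total matched: 2

2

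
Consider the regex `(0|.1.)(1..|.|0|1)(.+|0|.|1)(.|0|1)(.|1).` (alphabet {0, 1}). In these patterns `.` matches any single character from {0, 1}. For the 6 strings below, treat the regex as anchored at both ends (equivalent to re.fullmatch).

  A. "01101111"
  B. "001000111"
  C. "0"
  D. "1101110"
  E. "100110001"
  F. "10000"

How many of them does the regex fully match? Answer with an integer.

2

A → match
B → match
C → no match
D → no match
E → no match
F → no match
Total matched: 2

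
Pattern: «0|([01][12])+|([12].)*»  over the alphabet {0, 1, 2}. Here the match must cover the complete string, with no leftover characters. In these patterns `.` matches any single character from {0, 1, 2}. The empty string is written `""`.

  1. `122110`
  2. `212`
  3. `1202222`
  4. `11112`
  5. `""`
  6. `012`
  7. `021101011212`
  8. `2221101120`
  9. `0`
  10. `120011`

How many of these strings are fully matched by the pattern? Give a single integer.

5

1 → match
2 → no match
3 → no match
4 → no match
5 → match
6 → no match
7 → match
8 → match
9 → match
10 → no match
Total matched: 5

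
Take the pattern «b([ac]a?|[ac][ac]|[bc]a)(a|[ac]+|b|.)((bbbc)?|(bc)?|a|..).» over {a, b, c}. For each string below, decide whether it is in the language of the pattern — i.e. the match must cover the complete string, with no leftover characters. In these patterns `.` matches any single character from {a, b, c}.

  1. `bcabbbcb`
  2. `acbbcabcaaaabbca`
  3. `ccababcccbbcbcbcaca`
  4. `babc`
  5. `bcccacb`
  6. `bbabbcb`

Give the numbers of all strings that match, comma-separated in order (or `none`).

1, 4, 5, 6

1 → match
2 → no match — must start with `b`
3 → no match — must start with `b`
4 → match
5 → match
6 → match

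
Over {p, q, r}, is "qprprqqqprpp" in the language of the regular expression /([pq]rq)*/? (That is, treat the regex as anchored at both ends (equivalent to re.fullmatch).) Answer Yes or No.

No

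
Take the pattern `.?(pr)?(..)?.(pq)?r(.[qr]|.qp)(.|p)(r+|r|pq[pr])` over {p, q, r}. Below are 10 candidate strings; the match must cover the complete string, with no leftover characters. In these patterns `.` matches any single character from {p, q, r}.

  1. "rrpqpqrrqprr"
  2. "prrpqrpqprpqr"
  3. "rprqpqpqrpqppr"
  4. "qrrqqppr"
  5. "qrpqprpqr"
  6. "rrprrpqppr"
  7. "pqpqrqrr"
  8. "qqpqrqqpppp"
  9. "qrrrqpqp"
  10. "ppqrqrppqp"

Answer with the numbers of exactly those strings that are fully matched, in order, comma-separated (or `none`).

1, 2, 3, 4, 5, 6, 9, 10

1 → match
2 → match
3 → match
4 → match
5 → match
6 → match
7 → no match
8 → no match
9 → match
10 → match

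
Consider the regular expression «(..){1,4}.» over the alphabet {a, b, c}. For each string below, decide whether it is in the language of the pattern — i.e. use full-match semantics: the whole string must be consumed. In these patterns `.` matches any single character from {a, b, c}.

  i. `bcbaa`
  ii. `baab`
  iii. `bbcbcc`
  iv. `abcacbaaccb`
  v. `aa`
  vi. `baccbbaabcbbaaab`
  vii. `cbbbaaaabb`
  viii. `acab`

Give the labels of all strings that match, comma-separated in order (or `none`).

i → match
ii → no match
iii → no match
iv → no match
v → no match
vi → no match
vii → no match
viii → no match

i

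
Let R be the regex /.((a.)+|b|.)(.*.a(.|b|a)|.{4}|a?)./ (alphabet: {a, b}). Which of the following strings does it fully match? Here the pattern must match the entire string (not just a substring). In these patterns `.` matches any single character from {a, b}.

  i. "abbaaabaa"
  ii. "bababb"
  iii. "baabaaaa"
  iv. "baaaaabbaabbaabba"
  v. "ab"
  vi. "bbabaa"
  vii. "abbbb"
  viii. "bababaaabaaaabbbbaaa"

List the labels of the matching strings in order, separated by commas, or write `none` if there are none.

i → no match
ii → match
iii → match
iv → no match
v → no match
vi → no match
vii → no match
viii → match

ii, iii, viii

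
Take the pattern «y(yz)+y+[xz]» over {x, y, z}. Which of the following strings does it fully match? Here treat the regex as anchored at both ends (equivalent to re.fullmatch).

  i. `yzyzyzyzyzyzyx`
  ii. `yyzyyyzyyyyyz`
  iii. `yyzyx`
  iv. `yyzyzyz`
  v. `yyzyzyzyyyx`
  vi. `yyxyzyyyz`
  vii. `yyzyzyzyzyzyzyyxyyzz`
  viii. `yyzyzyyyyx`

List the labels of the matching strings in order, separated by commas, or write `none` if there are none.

iii, iv, v, viii

i → no match — must start with `yyz`
ii → no match
iii → match
iv → match
v → match
vi → no match — must start with `yyz`
vii → no match
viii → match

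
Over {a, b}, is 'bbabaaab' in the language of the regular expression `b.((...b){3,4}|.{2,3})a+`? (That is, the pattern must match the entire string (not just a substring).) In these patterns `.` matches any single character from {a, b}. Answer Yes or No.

No

Every match must end with 'a', but 'bbabaaab' does not.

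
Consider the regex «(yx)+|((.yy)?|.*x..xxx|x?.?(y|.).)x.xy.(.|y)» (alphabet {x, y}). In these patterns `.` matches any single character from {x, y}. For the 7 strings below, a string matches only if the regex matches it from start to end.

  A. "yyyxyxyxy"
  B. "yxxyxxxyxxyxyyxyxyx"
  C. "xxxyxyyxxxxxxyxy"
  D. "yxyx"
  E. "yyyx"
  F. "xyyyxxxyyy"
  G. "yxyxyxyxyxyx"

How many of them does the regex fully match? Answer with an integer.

A → match
B → no match
C → match
D → match
E → no match
F → match
G → match
Total matched: 5

5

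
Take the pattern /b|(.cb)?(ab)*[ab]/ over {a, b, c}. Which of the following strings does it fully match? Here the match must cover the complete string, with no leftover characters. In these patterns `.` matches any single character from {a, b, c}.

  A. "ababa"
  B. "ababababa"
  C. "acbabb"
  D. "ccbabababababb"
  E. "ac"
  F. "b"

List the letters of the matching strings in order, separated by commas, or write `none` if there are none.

A → match
B → match
C → match
D → match
E → no match
F → match

A, B, C, D, F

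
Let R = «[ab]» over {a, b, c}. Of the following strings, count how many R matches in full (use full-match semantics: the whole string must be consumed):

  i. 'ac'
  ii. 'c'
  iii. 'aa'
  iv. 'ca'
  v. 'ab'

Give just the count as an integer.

i → no match
ii → no match
iii → no match
iv → no match
v → no match
Total matched: 0

0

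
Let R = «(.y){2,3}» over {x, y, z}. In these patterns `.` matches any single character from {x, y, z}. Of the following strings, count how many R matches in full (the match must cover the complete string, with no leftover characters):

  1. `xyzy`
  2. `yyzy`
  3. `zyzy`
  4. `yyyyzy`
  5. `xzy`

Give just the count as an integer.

1 → match
2 → match
3 → match
4 → match
5 → no match
Total matched: 4

4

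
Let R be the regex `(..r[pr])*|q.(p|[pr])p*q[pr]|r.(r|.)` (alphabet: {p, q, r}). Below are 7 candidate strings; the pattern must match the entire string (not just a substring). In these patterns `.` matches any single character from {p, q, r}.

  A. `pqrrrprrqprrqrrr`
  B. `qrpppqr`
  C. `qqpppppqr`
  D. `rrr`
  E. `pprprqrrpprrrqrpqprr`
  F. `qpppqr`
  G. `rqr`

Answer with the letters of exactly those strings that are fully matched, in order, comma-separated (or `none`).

A → match
B → match
C → match
D → match
E → match
F → match
G → match

A, B, C, D, E, F, G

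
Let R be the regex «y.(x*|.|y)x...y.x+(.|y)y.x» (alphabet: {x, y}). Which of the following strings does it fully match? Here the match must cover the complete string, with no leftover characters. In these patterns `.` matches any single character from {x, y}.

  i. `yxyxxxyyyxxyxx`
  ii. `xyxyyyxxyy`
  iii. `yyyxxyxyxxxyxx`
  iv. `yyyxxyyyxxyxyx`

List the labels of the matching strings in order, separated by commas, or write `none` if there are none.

i, iii

i → match
ii → no match — must start with `y`
iii → match
iv → no match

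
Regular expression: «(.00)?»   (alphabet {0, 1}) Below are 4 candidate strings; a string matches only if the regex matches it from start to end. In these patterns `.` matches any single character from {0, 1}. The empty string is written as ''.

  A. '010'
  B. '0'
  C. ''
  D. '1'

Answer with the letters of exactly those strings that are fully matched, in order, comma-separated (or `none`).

C

A → no match
B → no match
C → match
D → no match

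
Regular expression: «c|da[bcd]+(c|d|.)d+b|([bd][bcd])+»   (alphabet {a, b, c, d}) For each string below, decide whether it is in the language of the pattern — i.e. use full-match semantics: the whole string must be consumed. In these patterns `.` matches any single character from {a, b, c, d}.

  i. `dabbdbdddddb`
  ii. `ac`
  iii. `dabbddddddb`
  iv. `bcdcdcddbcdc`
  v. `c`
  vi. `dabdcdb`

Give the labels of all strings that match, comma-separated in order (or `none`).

i, iii, iv, v, vi

i → match
ii → no match
iii → match
iv → match
v → match
vi → match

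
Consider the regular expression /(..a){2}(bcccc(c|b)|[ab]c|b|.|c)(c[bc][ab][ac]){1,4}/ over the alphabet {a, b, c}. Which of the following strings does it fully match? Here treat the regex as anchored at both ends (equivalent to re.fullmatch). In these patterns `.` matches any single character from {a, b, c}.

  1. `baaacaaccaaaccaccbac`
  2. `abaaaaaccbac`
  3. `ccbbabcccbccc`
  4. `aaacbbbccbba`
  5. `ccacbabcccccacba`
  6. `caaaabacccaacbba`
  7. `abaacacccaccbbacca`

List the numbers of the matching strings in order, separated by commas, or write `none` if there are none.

1 → no match
2 → match
3 → no match
4 → no match
5 → no match
6 → no match
7 → no match

2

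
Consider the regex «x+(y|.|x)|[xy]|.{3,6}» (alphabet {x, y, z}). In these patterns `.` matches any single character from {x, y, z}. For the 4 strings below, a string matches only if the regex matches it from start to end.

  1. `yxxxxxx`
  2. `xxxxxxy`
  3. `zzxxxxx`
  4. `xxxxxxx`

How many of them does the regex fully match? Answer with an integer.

2

1. `yxxxxxx` → no match
2. `xxxxxxy` → match
3. `zzxxxxx` → no match
4. `xxxxxxx` → match
Total matched: 2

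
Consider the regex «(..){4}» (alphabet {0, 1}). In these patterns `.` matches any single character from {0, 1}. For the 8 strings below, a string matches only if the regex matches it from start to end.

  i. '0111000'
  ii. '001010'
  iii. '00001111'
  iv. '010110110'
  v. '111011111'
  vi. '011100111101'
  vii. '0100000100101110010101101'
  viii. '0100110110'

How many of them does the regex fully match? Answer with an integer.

i → no match
ii → no match
iii → match
iv → no match
v → no match
vi → no match
vii → no match
viii → no match
Total matched: 1

1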